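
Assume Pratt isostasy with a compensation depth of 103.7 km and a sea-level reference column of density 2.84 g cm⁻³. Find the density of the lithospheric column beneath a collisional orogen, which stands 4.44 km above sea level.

2.72 g cm⁻³

Pratt balance: ρ_ref D = ρ (D + h).
ρ = ρ_ref D/(D + h) = 2.84 × 103.7 km/(103.7 km + 4.44 km) = 2.72 g cm⁻³.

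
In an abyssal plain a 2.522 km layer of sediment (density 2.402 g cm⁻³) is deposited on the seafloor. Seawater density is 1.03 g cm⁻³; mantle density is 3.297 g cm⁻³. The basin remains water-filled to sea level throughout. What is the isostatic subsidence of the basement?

1.53 km

Submarine loading: the sediment displaces seawater, and the subsidence is in turn flooded, so s (ρ_m − ρ_w) = t (ρ_sed − ρ_w).
s = 2.522 km × (2.402 − 1.03) / (3.297 − 1.03) = 1.53 km.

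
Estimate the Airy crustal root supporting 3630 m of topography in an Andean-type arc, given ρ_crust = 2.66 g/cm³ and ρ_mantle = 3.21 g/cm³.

17600 m

Isostatic balance requires: the weight of the topography is balanced by the buoyancy of the root, ρ_c h = (ρ_m − ρ_c) r.
r = h · ρ_c / (ρ_m − ρ_c) = 3630 m × 2.66 / (3.21 − 2.66) = 17600 m.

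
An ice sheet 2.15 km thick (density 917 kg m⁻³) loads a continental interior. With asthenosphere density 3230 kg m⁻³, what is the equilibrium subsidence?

Isostatic balance requires: the ice load ρ_ice t is balanced by mantle displaced below, ρ_m s.
s = t ρ_ice / ρ_m = 2.15 km × 917/3230 = 0.61 km.

0.61 km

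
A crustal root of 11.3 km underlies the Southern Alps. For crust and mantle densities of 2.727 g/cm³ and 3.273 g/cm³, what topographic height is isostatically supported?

2.26 km

Equating mass per unit area of the two columns: ρ_c h = (ρ_m − ρ_c) r.
h = r (ρ_m − ρ_c) / ρ_c = 11.3 km × (3.273 − 2.727) / 2.727 = 2.26 km.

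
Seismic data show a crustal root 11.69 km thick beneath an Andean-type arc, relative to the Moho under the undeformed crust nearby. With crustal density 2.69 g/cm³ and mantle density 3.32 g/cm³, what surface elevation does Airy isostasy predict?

2.74 km

By Archimedes' principle applied to the lithosphere: ρ_c h = (ρ_m − ρ_c) r.
h = r (ρ_m − ρ_c) / ρ_c = 11.69 km × (3.32 − 2.69) / 2.69 = 2.74 km.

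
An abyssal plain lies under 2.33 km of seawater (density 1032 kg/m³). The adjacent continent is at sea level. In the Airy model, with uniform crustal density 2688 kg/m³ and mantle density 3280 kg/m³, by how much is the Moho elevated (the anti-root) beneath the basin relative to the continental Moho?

6.52 km

For local isostatic compensation: replacing crust with seawater at the top is compensated by replacing crust with mantle at the base: d (ρ_c − ρ_w) = a (ρ_m − ρ_c).
a = d (ρ_c − ρ_w)/(ρ_m − ρ_c) = 2.33 km × 1656/592 = 6.52 km.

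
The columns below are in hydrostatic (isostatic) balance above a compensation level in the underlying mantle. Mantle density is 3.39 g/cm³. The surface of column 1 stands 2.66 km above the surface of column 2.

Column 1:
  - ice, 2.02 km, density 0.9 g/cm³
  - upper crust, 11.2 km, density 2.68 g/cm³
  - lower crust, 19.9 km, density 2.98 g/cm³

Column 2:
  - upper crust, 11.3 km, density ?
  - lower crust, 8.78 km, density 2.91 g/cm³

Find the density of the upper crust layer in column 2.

Take the compensation level at the base of the deeper column (depth z_c below the surface of column 1) and equate Σ ρ_i t_i down to z_c; mantle fills any gap and the z_c terms cancel.
Column 1: 2.02×0.9 + 11.2×2.68 + 19.9×2.98 + (z_c − 33.12)×3.39
Column 2: 2.66×0 + 11.3×ρ + 8.78×2.91 + (z_c − 2.66 − 20.08)×3.39
The z_c×3.39 term appears on both sides and cancels. Collect the known terms of each column as K = Σ(ρt)_known − 3.39 × (depth of known layers): K_1 = 91.136 − 3.39×33.12 = −21.1408; K_2 = 25.5498 − 3.39×(2.66 + 20.08) = −51.5388.
Balance: K_1 = K_2 + 11.3×ρ, so ρ = (K_1 − K_2)/11.3 = 30.398/11.3 = 2.69 g/cm³.

2.69 g/cm³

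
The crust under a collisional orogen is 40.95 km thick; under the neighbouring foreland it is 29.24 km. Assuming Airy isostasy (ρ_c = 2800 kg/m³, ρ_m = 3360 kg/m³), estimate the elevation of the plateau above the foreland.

Excess crust Δ = 40.95 km − 29.24 km = 11.71 km, split between elevation h and root r with h + r = Δ.
Airy balance ρ_c h = (ρ_m − ρ_c) r gives r = h ρ_c/(ρ_m − ρ_c), so h (1 + ρ_c/(ρ_m − ρ_c)) = Δ, i.e. h = Δ (ρ_m − ρ_c)/ρ_m.
h = 11.71 km × 560/3360 = 1.95 km.

1.95 km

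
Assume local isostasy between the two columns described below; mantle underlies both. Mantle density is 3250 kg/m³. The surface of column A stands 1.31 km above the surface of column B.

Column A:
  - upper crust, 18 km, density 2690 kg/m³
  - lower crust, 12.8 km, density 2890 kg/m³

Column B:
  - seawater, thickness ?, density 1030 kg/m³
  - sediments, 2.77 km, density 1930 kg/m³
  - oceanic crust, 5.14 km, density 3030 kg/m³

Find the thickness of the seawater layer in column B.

Take the compensation level at the base of the deeper column (depth z_c below the surface of column A) and equate Σ ρ_i t_i down to z_c; mantle fills any gap and the z_c terms cancel.
Column A: 18×2690 + 12.8×2890 + (z_c − 30.8)×3250
Column B: 1.31×0 + x×1030 + 2.77×1930 + 5.14×3030 + (z_c − 1.31 − 7.91 − x)×3250
The z_c×3250 term appears on both sides and cancels. Collect the known terms of each column as K = Σ(ρt)_known − 3250 × (depth of known layers): K_A = 85412 − 3250×30.8 = −14688; K_B = 20920.3 − 3250×(1.31 + 7.91) = −9044.7.
Balance: K_A = K_B − x×(3250 − 1030), so x = (K_B − K_A)/(3250 − 1030) = 5643.3/2220 = 2.54 km.

2.54 km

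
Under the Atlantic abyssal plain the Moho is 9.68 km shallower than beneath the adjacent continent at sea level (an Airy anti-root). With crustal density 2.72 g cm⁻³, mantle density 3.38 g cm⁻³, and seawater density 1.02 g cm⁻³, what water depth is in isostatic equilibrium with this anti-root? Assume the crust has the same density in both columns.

Replacing a thickness d of crust by seawater at the top must be balanced by replacing crust with mantle at the base: d (ρ_c − ρ_w) = a (ρ_m − ρ_c).
d = a (ρ_m − ρ_c)/(ρ_c − ρ_w) = 9.68 km × 0.66/1.7 = 3.76 km.

3.76 km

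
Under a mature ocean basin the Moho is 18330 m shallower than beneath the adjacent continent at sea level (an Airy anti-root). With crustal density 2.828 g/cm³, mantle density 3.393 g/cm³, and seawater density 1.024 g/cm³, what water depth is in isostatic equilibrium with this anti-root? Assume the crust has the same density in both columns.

5740 m

Replacing a thickness d of crust by seawater at the top must be balanced by replacing crust with mantle at the base: d (ρ_c − ρ_w) = a (ρ_m − ρ_c).
d = a (ρ_m − ρ_c)/(ρ_c − ρ_w) = 18330 m × 0.565/1.804 = 5740 m.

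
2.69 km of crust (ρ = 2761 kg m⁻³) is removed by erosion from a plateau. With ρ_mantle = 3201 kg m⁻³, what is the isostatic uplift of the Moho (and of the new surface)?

2.32 km

Unloading: uplift u = e ρ_c/ρ_m = 2.69 km × 2761/3201 = 2.32 km.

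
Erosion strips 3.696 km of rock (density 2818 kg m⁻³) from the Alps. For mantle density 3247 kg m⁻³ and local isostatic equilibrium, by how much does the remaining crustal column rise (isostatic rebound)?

3.21 km

Unloading: uplift u = e ρ_c/ρ_m = 3.696 km × 2818/3247 = 3.21 km.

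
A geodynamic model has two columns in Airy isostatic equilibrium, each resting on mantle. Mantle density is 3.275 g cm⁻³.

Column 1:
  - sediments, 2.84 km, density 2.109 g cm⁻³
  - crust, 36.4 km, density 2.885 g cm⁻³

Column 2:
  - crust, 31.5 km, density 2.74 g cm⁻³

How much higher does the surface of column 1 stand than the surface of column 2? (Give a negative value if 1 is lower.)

For any compensation level in the mantle, the mantle terms cancel and isostasy reduces to e = (Σt_1 − Σt_2) − (Σ(ρt)_1 − Σ(ρt)_2) / ρ_m.
Σt_1 = 39.24 km; Σt_2 = 31.5 km; Σ(ρt)_1 = 111.00356; Σ(ρt)_2 = 86.31 (in km·g cm⁻³).
e = (39.24 − 31.5) − (111.00356 − 86.31) / 3.275 = 0.2 km.

0.2 km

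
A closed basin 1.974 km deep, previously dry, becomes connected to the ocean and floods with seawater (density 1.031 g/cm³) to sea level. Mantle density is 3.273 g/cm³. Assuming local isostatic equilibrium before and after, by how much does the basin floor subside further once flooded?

0.908 km

After flooding the water column is d + s deep. Its weight must equal the weight of mantle displaced by the extra subsidence s: (d + s) ρ_w = s ρ_m.
s = d ρ_w / (ρ_m − ρ_w) = 1.974 km × 1.031/(3.273 − 1.031) = 0.908 km.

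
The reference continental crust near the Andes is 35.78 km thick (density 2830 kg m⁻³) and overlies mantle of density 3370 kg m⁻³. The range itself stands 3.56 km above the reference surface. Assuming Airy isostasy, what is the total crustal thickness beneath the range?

Root depth r = h ρ_c / (ρ_m − ρ_c) = 3.56 km × 2830 / 540 = 18.66 km.
Total thickness = T + h + r = 35.78 km + 3.56 km + 18.66 km = 58 km.

58 km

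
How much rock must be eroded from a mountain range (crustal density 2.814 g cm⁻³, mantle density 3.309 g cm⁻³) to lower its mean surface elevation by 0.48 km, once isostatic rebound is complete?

Net drop Δ = e − u = e − e ρ_c/ρ_m = e (ρ_m − ρ_c)/ρ_m.
e = Δ ρ_m/(ρ_m − ρ_c) = 0.48 km × 3.309/0.495 = 3.21 km.

3.21 km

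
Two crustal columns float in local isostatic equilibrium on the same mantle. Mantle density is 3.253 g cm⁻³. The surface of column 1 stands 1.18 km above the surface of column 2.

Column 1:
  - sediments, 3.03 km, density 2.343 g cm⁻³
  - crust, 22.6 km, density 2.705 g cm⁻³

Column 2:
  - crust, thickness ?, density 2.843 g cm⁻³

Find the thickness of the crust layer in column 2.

Take the compensation level at the base of the deeper column (depth z_c below the surface of column 1) and equate Σ ρ_i t_i down to z_c; mantle fills any gap and the z_c terms cancel.
Column 1: 3.03×2.343 + 22.6×2.705 + (z_c − 25.63)×3.253
Column 2: 1.18×0 + x×2.843 + (z_c − 1.18 − 0 − x)×3.253
The z_c×3.253 term appears on both sides and cancels. Collect the known terms of each column as K = Σ(ρt)_known − 3.253 × (depth of known layers): K_1 = 68.23229 − 3.253×25.63 = −15.1421; K_2 = 0 − 3.253×(1.18 + 0) = −3.83854.
Balance: K_1 = K_2 − x×(3.253 − 2.843), so x = (K_2 − K_1)/(3.253 − 2.843) = 11.3036/0.41 = 27.6 km.

27.6 km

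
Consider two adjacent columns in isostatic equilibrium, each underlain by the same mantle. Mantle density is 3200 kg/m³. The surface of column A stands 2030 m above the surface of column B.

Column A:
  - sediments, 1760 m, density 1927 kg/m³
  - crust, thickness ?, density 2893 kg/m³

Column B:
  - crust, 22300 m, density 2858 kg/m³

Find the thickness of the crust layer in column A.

38700 m

Take the compensation level at the base of the deeper column (depth z_c below the surface of column A) and equate Σ ρ_i t_i down to z_c; mantle fills any gap and the z_c terms cancel.
Column A: 1760×1927 + x×2893 + (z_c − 1760 − x)×3200
Column B: 2030×0 + 22300×2858 + (z_c − 2030 − 22300)×3200
The z_c×3200 term appears on both sides and cancels. Collect the known terms of each column as K = Σ(ρt)_known − 3200 × (depth of known layers): K_A = 3391520 − 3200×1760 = −2240480; K_B = 63733400 − 3200×(2030 + 22300) = −14122600.
Balance: K_A − x×(3200 − 2893) = K_B, so x = (K_A − K_B)/(3200 − 2893) = 11882100/307 = 38700 m.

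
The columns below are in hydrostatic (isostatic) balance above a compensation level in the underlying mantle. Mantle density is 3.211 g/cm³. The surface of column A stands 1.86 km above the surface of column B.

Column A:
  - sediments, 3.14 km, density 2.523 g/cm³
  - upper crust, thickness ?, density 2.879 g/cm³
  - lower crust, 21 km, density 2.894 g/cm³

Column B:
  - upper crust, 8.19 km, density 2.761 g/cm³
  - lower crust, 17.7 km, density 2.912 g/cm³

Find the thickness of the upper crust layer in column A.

Take the compensation level at the base of the deeper column (depth z_c below the surface of column A) and equate Σ ρ_i t_i down to z_c; mantle fills any gap and the z_c terms cancel.
Column A: 3.14×2.523 + x×2.879 + 21×2.894 + (z_c − 24.14 − x)×3.211
Column B: 1.86×0 + 8.19×2.761 + 17.7×2.912 + (z_c − 1.86 − 25.89)×3.211
The z_c×3.211 term appears on both sides and cancels. Collect the known terms of each column as K = Σ(ρt)_known − 3.211 × (depth of known layers): K_A = 68.69622 − 3.211×24.14 = −8.81732; K_B = 74.15499 − 3.211×(1.86 + 25.89) = −14.95026.
Balance: K_A − x×(3.211 − 2.879) = K_B, so x = (K_A − K_B)/(3.211 − 2.879) = 6.13294/0.332 = 18.5 km.

18.5 km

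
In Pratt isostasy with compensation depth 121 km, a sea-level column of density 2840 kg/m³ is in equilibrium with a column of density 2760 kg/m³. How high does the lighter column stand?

ρ_ref D = ρ (D + h) → h = D (ρ_ref − ρ)/ρ.
h = 121 km × (2840 − 2760)/2760 = 3.51 km.

3.51 km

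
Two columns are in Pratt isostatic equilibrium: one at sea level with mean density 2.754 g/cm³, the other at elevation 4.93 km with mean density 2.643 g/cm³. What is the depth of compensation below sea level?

ρ_ref D = ρ (D + h) → D (ρ_ref − ρ) = ρ h.
D = ρ h/(ρ_ref − ρ) = 2.643 × 4.93 km/(2.754 − 2.643) = 117 km.

117 km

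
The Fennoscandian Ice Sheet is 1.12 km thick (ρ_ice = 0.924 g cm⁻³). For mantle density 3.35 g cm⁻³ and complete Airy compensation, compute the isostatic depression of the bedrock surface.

0.309 km

For local isostatic compensation: the ice load ρ_ice t is balanced by mantle displaced below, ρ_m s.
s = t ρ_ice / ρ_m = 1.12 km × 0.924/3.35 = 0.309 km.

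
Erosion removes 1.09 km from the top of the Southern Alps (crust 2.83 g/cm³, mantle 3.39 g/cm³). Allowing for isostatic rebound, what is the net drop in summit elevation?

0.18 km

Rebound u = e ρ_c/ρ_m = 1.09 km × 2.83/3.39 = 0.9099 km.
Net surface drop = e − u = 1.09 km − 0.9099 km = e (ρ_m − ρ_c)/ρ_m = 0.18 km.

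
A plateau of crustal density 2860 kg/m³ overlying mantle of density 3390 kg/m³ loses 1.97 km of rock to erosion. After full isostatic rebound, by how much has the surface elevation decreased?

0.308 km

Rebound u = e ρ_c/ρ_m = 1.97 km × 2860/3390 = 1.662 km.
Net surface drop = e − u = 1.97 km − 1.662 km = e (ρ_m − ρ_c)/ρ_m = 0.308 km.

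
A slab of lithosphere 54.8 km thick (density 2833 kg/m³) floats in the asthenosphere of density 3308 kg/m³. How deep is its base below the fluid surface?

Draft d = t ρ_obj/ρ_fluid = 54.8 km × 2833/3308 = 46.9 km.

46.9 km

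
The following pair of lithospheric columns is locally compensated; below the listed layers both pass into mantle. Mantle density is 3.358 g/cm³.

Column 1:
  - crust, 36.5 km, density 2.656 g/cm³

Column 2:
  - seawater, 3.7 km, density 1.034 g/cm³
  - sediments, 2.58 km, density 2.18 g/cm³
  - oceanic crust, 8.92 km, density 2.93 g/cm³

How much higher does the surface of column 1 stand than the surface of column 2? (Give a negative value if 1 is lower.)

For any compensation level in the mantle, the mantle terms cancel and isostasy reduces to e = (Σt_1 − Σt_2) − (Σ(ρt)_1 − Σ(ρt)_2) / ρ_m.
Σt_1 = 36.5 km; Σt_2 = 15.2 km; Σ(ρt)_1 = 96.944; Σ(ρt)_2 = 35.5858 (in km·g/cm³).
e = (36.5 − 15.2) − (96.944 − 35.5858) / 3.358 = 3.03 km.

3.03 km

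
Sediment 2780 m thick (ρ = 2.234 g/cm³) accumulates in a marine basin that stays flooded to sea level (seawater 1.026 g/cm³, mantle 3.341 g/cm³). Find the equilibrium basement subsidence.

Submarine loading: the sediment displaces seawater, and the subsidence is in turn flooded, so s (ρ_m − ρ_w) = t (ρ_sed − ρ_w).
s = 2780 m × (2.234 − 1.026) / (3.341 − 1.026) = 1450 m.

1450 m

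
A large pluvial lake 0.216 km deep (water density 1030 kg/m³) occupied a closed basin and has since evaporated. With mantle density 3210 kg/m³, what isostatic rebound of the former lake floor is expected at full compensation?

0.0693 km

u = d ρ_w/ρ_m = 0.216 km × 1030/3210 = 0.0693 km.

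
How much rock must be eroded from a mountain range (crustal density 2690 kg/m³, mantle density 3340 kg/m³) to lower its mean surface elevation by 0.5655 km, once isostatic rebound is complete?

2.91 km

Net drop Δ = e − u = e − e ρ_c/ρ_m = e (ρ_m − ρ_c)/ρ_m.
e = Δ ρ_m/(ρ_m − ρ_c) = 0.5655 km × 3340/650 = 2.91 km.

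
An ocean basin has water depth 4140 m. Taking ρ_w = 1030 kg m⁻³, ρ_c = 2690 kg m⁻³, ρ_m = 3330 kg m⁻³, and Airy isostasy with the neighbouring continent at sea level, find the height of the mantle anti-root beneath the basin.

Isostatic balance requires: replacing crust with seawater at the top is compensated by replacing crust with mantle at the base: d (ρ_c − ρ_w) = a (ρ_m − ρ_c).
a = d (ρ_c − ρ_w)/(ρ_m − ρ_c) = 4140 m × 1660/640 = 10700 m.

10700 m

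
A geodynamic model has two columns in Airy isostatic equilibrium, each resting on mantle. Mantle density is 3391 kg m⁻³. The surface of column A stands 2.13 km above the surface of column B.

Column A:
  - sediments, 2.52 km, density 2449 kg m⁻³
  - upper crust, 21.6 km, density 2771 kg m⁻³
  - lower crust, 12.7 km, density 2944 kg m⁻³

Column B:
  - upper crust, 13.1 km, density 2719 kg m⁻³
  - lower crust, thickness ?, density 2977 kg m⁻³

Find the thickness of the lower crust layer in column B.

13.1 km

Take the compensation level at the base of the deeper column (depth z_c below the surface of column A) and equate Σ ρ_i t_i down to z_c; mantle fills any gap and the z_c terms cancel.
Column A: 2.52×2449 + 21.6×2771 + 12.7×2944 + (z_c − 36.82)×3391
Column B: 2.13×0 + 13.1×2719 + x×2977 + (z_c − 2.13 − 13.1 − x)×3391
The z_c×3391 term appears on both sides and cancels. Collect the known terms of each column as K = Σ(ρt)_known − 3391 × (depth of known layers): K_A = 103413.88 − 3391×36.82 = −21442.74; K_B = 35618.9 − 3391×(2.13 + 13.1) = −16026.03.
Balance: K_A = K_B − x×(3391 − 2977), so x = (K_B − K_A)/(3391 − 2977) = 5416.71/414 = 13.1 km.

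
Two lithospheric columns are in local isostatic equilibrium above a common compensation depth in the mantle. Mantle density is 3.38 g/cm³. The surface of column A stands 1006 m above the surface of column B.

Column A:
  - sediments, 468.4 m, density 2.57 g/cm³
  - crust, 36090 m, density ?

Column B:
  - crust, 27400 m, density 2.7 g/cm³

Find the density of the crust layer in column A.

2.78 g/cm³

Take the compensation level at the base of the deeper column (depth z_c below the surface of column A) and equate Σ ρ_i t_i down to z_c; mantle fills any gap and the z_c terms cancel.
Column A: 468.4×2.57 + 36090×ρ + (z_c − 36558.4)×3.38
Column B: 1006×0 + 27400×2.7 + (z_c − 1006 − 27400)×3.38
The z_c×3.38 term appears on both sides and cancels. Collect the known terms of each column as K = Σ(ρt)_known − 3.38 × (depth of known layers): K_A = 1203.788 − 3.38×36558.4 = −122363.604; K_B = 73980 − 3.38×(1006 + 27400) = −22032.28.
Balance: K_A + 36090×ρ = K_B, so ρ = (K_B − K_A)/36090 = 100331/36090 = 2.78 g/cm³.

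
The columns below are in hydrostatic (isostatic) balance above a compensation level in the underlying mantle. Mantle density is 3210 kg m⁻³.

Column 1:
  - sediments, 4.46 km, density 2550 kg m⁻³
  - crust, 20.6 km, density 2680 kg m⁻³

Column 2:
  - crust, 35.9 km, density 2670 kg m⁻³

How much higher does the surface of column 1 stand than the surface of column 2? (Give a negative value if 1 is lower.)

For any compensation level in the mantle, the mantle terms cancel and isostasy reduces to e = (Σt_1 − Σt_2) − (Σ(ρt)_1 − Σ(ρt)_2) / ρ_m.
Σt_1 = 25.06 km; Σt_2 = 35.9 km; Σ(ρt)_1 = 66581; Σ(ρt)_2 = 95853 (in km·kg m⁻³).
e = (25.06 − 35.9) − (66581 − 95853) / 3210 = −1.72 km.

−1.72 km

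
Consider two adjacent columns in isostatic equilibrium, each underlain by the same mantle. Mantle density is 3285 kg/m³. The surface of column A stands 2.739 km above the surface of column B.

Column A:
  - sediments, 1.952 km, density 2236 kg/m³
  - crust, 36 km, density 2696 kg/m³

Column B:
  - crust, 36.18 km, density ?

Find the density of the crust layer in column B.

2890 kg/m³

Take the compensation level at the base of the deeper column (depth z_c below the surface of column A) and equate Σ ρ_i t_i down to z_c; mantle fills any gap and the z_c terms cancel.
Column A: 1.952×2236 + 36×2696 + (z_c − 37.952)×3285
Column B: 2.739×0 + 36.18×ρ + (z_c − 2.739 − 36.18)×3285
The z_c×3285 term appears on both sides and cancels. Collect the known terms of each column as K = Σ(ρt)_known − 3285 × (depth of known layers): K_A = 101420.672 − 3285×37.952 = −23251.648; K_B = 0 − 3285×(2.739 + 36.18) = −127848.915.
Balance: K_A = K_B + 36.18×ρ, so ρ = (K_A − K_B)/36.18 = 104597/36.18 = 2890 kg/m³.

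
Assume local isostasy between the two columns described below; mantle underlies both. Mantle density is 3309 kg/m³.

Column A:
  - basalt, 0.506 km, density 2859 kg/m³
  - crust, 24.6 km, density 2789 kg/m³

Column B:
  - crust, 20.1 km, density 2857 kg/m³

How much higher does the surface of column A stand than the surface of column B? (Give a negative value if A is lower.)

For any compensation level in the mantle, the mantle terms cancel and isostasy reduces to e = (Σt_A − Σt_B) − (Σ(ρt)_A − Σ(ρt)_B) / ρ_m.
Σt_A = 25.106 km; Σt_B = 20.1 km; Σ(ρt)_A = 70056.054; Σ(ρt)_B = 57425.7 (in km·kg/m³).
e = (25.106 − 20.1) − (70056.054 − 57425.7) / 3309 = 1.19 km.

1.19 km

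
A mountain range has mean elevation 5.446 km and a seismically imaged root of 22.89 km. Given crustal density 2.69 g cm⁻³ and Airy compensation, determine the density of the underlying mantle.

Airy balance: ρ_c h = (ρ_m − ρ_c) r → ρ_m = ρ_c (1 + h/r).
ρ_m = 2.69 × (1 + 5.446 km/22.89 km) = 3.33 g cm⁻³.

3.33 g cm⁻³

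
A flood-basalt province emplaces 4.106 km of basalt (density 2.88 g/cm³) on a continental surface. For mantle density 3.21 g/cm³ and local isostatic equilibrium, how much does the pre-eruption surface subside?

3.68 km

Subaerial loading: s = t ρ_load / ρ_m.
s = 4.106 km × 2.88/3.21 = 3.68 km.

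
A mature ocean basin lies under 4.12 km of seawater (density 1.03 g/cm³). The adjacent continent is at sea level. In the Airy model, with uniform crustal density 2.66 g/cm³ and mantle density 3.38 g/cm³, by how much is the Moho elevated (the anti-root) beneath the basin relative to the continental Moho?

9.33 km

Balancing pressure at the compensation depth: replacing crust with seawater at the top is compensated by replacing crust with mantle at the base: d (ρ_c − ρ_w) = a (ρ_m − ρ_c).
a = d (ρ_c − ρ_w)/(ρ_m − ρ_c) = 4.12 km × 1.63/0.72 = 9.33 km.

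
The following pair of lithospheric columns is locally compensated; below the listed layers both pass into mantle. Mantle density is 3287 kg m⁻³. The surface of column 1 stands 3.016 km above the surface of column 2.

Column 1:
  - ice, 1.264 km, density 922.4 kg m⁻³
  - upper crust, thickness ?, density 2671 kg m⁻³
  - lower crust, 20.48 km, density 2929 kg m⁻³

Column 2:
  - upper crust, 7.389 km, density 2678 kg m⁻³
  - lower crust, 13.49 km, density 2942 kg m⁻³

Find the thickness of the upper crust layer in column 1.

14.2 km

Take the compensation level at the base of the deeper column (depth z_c below the surface of column 1) and equate Σ ρ_i t_i down to z_c; mantle fills any gap and the z_c terms cancel.
Column 1: 1.264×922.4 + x×2671 + 20.48×2929 + (z_c − 21.744 − x)×3287
Column 2: 3.016×0 + 7.389×2678 + 13.49×2942 + (z_c − 3.016 − 20.879)×3287
The z_c×3287 term appears on both sides and cancels. Collect the known terms of each column as K = Σ(ρt)_known − 3287 × (depth of known layers): K_1 = 61151.8336 − 3287×21.744 = −10320.6944; K_2 = 59475.322 − 3287×(3.016 + 20.879) = −19067.543.
Balance: K_1 − x×(3287 − 2671) = K_2, so x = (K_1 − K_2)/(3287 − 2671) = 8746.85/616 = 14.2 km.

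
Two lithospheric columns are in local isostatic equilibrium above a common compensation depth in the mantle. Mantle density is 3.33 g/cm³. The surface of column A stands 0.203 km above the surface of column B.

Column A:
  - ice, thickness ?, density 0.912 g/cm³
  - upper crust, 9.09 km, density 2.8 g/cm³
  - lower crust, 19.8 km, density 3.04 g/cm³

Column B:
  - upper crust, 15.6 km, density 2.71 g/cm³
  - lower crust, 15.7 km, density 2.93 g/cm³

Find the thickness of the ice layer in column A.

2.51 km

Take the compensation level at the base of the deeper column (depth z_c below the surface of column A) and equate Σ ρ_i t_i down to z_c; mantle fills any gap and the z_c terms cancel.
Column A: x×0.912 + 9.09×2.8 + 19.8×3.04 + (z_c − 28.89 − x)×3.33
Column B: 0.203×0 + 15.6×2.71 + 15.7×2.93 + (z_c − 0.203 − 31.3)×3.33
The z_c×3.33 term appears on both sides and cancels. Collect the known terms of each column as K = Σ(ρt)_known − 3.33 × (depth of known layers): K_A = 85.644 − 3.33×28.89 = −10.5597; K_B = 88.277 − 3.33×(0.203 + 31.3) = −16.62799.
Balance: K_A − x×(3.33 − 0.912) = K_B, so x = (K_A − K_B)/(3.33 − 0.912) = 6.06829/2.418 = 2.51 km.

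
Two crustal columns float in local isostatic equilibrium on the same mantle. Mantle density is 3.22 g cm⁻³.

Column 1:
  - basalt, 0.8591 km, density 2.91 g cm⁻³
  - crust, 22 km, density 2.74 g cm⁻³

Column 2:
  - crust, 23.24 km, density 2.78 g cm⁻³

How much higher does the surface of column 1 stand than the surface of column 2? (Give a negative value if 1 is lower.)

0.187 km

For any compensation level in the mantle, the mantle terms cancel and isostasy reduces to e = (Σt_1 − Σt_2) − (Σ(ρt)_1 − Σ(ρt)_2) / ρ_m.
Σt_1 = 22.8591 km; Σt_2 = 23.24 km; Σ(ρt)_1 = 62.779981; Σ(ρt)_2 = 64.6072 (in km·g cm⁻³).
e = (22.8591 − 23.24) − (62.779981 − 64.6072) / 3.22 = 0.187 km.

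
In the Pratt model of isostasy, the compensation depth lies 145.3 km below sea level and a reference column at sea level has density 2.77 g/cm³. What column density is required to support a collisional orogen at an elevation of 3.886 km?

2.7 g/cm³

Pratt balance: ρ_ref D = ρ (D + h).
ρ = ρ_ref D/(D + h) = 2.77 × 145.3 km/(145.3 km + 3.886 km) = 2.7 g/cm³.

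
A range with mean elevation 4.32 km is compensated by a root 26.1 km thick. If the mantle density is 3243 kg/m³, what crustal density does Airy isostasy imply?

2780 kg/m³

ρ_c h = (ρ_m − ρ_c) r → ρ_c (h + r) = ρ_m r → ρ_c = ρ_m r / (h + r).
ρ_c = 3243 × 26.1 km / (4.32 km + 26.1 km) = 2780 kg/m³.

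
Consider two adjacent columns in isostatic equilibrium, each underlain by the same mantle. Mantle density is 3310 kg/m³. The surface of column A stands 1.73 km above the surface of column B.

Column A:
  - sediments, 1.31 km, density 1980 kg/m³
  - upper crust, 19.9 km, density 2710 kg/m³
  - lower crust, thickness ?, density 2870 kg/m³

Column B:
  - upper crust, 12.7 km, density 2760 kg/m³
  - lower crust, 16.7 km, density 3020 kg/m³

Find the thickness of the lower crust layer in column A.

Take the compensation level at the base of the deeper column (depth z_c below the surface of column A) and equate Σ ρ_i t_i down to z_c; mantle fills any gap and the z_c terms cancel.
Column A: 1.31×1980 + 19.9×2710 + x×2870 + (z_c − 21.21 − x)×3310
Column B: 1.73×0 + 12.7×2760 + 16.7×3020 + (z_c − 1.73 − 29.4)×3310
The z_c×3310 term appears on both sides and cancels. Collect the known terms of each column as K = Σ(ρt)_known − 3310 × (depth of known layers): K_A = 56522.8 − 3310×21.21 = −13682.3; K_B = 85486 − 3310×(1.73 + 29.4) = −17554.3.
Balance: K_A − x×(3310 − 2870) = K_B, so x = (K_A − K_B)/(3310 − 2870) = 3872/440 = 8.8 km.

8.8 km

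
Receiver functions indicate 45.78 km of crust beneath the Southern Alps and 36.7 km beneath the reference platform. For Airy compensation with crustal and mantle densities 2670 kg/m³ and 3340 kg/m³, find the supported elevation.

Excess crust Δ = 45.78 km − 36.7 km = 9.08 km, split between elevation h and root r with h + r = Δ.
Airy balance ρ_c h = (ρ_m − ρ_c) r gives r = h ρ_c/(ρ_m − ρ_c), so h (1 + ρ_c/(ρ_m − ρ_c)) = Δ, i.e. h = Δ (ρ_m − ρ_c)/ρ_m.
h = 9.08 km × 670/3340 = 1.82 km.

1.82 km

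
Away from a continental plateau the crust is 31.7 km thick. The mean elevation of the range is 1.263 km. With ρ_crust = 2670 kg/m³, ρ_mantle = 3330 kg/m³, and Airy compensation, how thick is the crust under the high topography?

38.1 km

Root depth r = h ρ_c / (ρ_m − ρ_c) = 1.263 km × 2670 / 660 = 5.109 km.
Total thickness = T + h + r = 31.7 km + 1.263 km + 5.109 km = 38.1 km.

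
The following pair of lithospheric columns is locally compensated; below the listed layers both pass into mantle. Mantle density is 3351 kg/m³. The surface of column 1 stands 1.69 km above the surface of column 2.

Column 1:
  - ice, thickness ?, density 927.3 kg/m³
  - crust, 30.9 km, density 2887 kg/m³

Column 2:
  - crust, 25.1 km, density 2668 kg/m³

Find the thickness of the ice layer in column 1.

3.49 km

Take the compensation level at the base of the deeper column (depth z_c below the surface of column 1) and equate Σ ρ_i t_i down to z_c; mantle fills any gap and the z_c terms cancel.
Column 1: x×927.3 + 30.9×2887 + (z_c − 30.9 − x)×3351
Column 2: 1.69×0 + 25.1×2668 + (z_c − 1.69 − 25.1)×3351
The z_c×3351 term appears on both sides and cancels. Collect the known terms of each column as K = Σ(ρt)_known − 3351 × (depth of known layers): K_1 = 89208.3 − 3351×30.9 = −14337.6; K_2 = 66966.8 − 3351×(1.69 + 25.1) = −22806.49.
Balance: K_1 − x×(3351 − 927.3) = K_2, so x = (K_1 − K_2)/(3351 − 927.3) = 8468.89/2423.7 = 3.49 km.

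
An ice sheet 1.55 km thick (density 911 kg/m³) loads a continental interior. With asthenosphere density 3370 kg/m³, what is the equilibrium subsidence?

0.419 km

By Archimedes' principle applied to the lithosphere: the ice load ρ_ice t is balanced by mantle displaced below, ρ_m s.
s = t ρ_ice / ρ_m = 1.55 km × 911/3370 = 0.419 km.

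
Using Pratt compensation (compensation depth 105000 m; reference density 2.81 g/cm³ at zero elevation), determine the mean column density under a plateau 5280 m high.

2.68 g/cm³

Pratt balance: ρ_ref D = ρ (D + h).
ρ = ρ_ref D/(D + h) = 2.81 × 105000 m/(105000 m + 5280 m) = 2.68 g/cm³.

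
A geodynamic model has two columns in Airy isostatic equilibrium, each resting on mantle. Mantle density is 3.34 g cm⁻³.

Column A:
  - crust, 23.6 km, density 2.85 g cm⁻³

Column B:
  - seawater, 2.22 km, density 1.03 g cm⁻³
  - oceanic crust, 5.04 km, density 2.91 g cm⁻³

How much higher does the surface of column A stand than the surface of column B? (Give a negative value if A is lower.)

1.28 km

For any compensation level in the mantle, the mantle terms cancel and isostasy reduces to e = (Σt_A − Σt_B) − (Σ(ρt)_A − Σ(ρt)_B) / ρ_m.
Σt_A = 23.6 km; Σt_B = 7.26 km; Σ(ρt)_A = 67.26; Σ(ρt)_B = 16.953 (in km·g cm⁻³).
e = (23.6 − 7.26) − (67.26 − 16.953) / 3.34 = 1.28 km.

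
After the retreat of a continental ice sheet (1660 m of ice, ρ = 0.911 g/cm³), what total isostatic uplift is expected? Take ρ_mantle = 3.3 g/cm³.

Removing the load lets mantle flow back in; uplift u satisfies ρ_ice t = ρ_m u.
u = t ρ_ice/ρ_m = 1660 m × 0.911/3.3 = 458 m.

458 m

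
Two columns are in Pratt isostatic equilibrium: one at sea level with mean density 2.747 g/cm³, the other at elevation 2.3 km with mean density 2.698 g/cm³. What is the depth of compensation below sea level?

127 km

ρ_ref D = ρ (D + h) → D (ρ_ref − ρ) = ρ h.
D = ρ h/(ρ_ref − ρ) = 2.698 × 2.3 km/(2.747 − 2.698) = 127 km.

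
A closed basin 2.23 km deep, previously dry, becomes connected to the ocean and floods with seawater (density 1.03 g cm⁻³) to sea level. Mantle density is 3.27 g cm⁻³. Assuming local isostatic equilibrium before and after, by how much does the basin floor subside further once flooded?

After flooding the water column is d + s deep. Its weight must equal the weight of mantle displaced by the extra subsidence s: (d + s) ρ_w = s ρ_m.
s = d ρ_w / (ρ_m − ρ_w) = 2.23 km × 1.03/(3.27 − 1.03) = 1.03 km.

1.03 km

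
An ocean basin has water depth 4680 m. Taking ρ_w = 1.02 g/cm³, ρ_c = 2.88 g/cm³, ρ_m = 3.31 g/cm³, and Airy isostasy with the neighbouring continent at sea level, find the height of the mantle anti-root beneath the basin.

20200 m

In Airy isostatic equilibrium: replacing crust with seawater at the top is compensated by replacing crust with mantle at the base: d (ρ_c − ρ_w) = a (ρ_m − ρ_c).
a = d (ρ_c − ρ_w)/(ρ_m − ρ_c) = 4680 m × 1.86/0.43 = 20200 m.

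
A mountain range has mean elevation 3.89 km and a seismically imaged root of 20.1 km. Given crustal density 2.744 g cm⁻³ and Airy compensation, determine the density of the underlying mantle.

3.28 g cm⁻³

Airy balance: ρ_c h = (ρ_m − ρ_c) r → ρ_m = ρ_c (1 + h/r).
ρ_m = 2.744 × (1 + 3.89 km/20.1 km) = 3.28 g cm⁻³.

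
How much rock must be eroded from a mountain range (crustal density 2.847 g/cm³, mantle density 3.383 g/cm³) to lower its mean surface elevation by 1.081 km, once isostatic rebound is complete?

Net drop Δ = e − u = e − e ρ_c/ρ_m = e (ρ_m − ρ_c)/ρ_m.
e = Δ ρ_m/(ρ_m − ρ_c) = 1.081 km × 3.383/0.536 = 6.82 km.

6.82 km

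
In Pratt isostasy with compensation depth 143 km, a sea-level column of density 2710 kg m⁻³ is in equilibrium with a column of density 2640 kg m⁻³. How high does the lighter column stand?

3.79 km

ρ_ref D = ρ (D + h) → h = D (ρ_ref − ρ)/ρ.
h = 143 km × (2710 − 2640)/2640 = 3.79 km.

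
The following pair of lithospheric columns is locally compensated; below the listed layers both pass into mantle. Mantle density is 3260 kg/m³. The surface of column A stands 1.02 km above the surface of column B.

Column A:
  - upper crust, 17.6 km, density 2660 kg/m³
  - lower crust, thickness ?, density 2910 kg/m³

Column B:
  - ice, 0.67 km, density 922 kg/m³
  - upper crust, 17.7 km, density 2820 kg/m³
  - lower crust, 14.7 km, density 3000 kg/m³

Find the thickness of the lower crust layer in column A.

Take the compensation level at the base of the deeper column (depth z_c below the surface of column A) and equate Σ ρ_i t_i down to z_c; mantle fills any gap and the z_c terms cancel.
Column A: 17.6×2660 + x×2910 + (z_c − 17.6 − x)×3260
Column B: 1.02×0 + 0.67×922 + 17.7×2820 + 14.7×3000 + (z_c − 1.02 − 33.07)×3260
The z_c×3260 term appears on both sides and cancels. Collect the known terms of each column as K = Σ(ρt)_known − 3260 × (depth of known layers): K_A = 46816 − 3260×17.6 = −10560; K_B = 94631.74 − 3260×(1.02 + 33.07) = −16501.66.
Balance: K_A − x×(3260 − 2910) = K_B, so x = (K_A − K_B)/(3260 − 2910) = 5941.66/350 = 17 km.

17 km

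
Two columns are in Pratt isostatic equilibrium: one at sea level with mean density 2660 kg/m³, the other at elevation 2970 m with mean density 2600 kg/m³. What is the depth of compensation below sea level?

129000 m

ρ_ref D = ρ (D + h) → D (ρ_ref − ρ) = ρ h.
D = ρ h/(ρ_ref − ρ) = 2600 × 2970 m/(2660 − 2600) = 129000 m.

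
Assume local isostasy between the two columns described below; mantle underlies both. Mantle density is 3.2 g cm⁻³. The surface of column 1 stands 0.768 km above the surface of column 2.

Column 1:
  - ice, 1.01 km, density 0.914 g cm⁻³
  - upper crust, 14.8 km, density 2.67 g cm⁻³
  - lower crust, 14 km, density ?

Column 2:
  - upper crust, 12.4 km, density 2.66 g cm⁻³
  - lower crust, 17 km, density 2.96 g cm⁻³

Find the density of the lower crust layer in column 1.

2.98 g cm⁻³

Take the compensation level at the base of the deeper column (depth z_c below the surface of column 1) and equate Σ ρ_i t_i down to z_c; mantle fills any gap and the z_c terms cancel.
Column 1: 1.01×0.914 + 14.8×2.67 + 14×ρ + (z_c − 29.81)×3.2
Column 2: 0.768×0 + 12.4×2.66 + 17×2.96 + (z_c − 0.768 − 29.4)×3.2
The z_c×3.2 term appears on both sides and cancels. Collect the known terms of each column as K = Σ(ρt)_known − 3.2 × (depth of known layers): K_1 = 40.43914 − 3.2×29.81 = −54.95286; K_2 = 83.304 − 3.2×(0.768 + 29.4) = −13.2336.
Balance: K_1 + 14×ρ = K_2, so ρ = (K_2 − K_1)/14 = 41.7193/14 = 2.98 g cm⁻³.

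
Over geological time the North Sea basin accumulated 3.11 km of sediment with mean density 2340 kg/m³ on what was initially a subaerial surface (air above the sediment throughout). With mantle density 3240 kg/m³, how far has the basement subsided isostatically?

2.25 km

Subaerial load: s = t ρ_sed / ρ_m = 3.11 km × 2340/3240 = 2.25 km.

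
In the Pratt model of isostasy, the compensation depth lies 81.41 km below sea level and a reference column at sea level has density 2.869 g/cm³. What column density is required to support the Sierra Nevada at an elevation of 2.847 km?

Pratt balance: ρ_ref D = ρ (D + h).
ρ = ρ_ref D/(D + h) = 2.869 × 81.41 km/(81.41 km + 2.847 km) = 2.77 g/cm³.

2.77 g/cm³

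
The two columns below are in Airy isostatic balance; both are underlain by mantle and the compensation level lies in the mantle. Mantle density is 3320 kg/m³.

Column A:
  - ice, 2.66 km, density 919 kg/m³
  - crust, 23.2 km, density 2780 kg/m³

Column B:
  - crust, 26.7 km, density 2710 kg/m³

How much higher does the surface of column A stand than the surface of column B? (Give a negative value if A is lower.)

0.791 km

For any compensation level in the mantle, the mantle terms cancel and isostasy reduces to e = (Σt_A − Σt_B) − (Σ(ρt)_A − Σ(ρt)_B) / ρ_m.
Σt_A = 25.86 km; Σt_B = 26.7 km; Σ(ρt)_A = 66940.54; Σ(ρt)_B = 72357 (in km·kg/m³).
e = (25.86 − 26.7) − (66940.54 − 72357) / 3320 = 0.791 km.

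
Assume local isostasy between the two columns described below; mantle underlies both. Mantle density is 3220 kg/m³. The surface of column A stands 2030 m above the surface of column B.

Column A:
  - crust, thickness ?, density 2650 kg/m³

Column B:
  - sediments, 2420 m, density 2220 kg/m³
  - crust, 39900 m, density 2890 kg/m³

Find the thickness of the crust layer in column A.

Take the compensation level at the base of the deeper column (depth z_c below the surface of column A) and equate Σ ρ_i t_i down to z_c; mantle fills any gap and the z_c terms cancel.
Column A: x×2650 + (z_c − 0 − x)×3220
Column B: 2030×0 + 2420×2220 + 39900×2890 + (z_c − 2030 − 42320)×3220
The z_c×3220 term appears on both sides and cancels. Collect the known terms of each column as K = Σ(ρt)_known − 3220 × (depth of known layers): K_A = 0 − 3220×0 = 0; K_B = 120683400 − 3220×(2030 + 42320) = −22123600.
Balance: K_A − x×(3220 − 2650) = K_B, so x = (K_A − K_B)/(3220 − 2650) = 22123600/570 = 38800 m.

38800 m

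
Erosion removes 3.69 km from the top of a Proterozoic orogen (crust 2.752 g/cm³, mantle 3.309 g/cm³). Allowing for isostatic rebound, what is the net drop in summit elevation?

Rebound u = e ρ_c/ρ_m = 3.69 km × 2.752/3.309 = 3.069 km.
Net surface drop = e − u = 3.69 km − 3.069 km = e (ρ_m − ρ_c)/ρ_m = 0.621 km.

0.621 km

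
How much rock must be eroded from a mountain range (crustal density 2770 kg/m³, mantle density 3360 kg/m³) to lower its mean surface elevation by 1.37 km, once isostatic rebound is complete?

7.8 km

Net drop Δ = e − u = e − e ρ_c/ρ_m = e (ρ_m − ρ_c)/ρ_m.
e = Δ ρ_m/(ρ_m − ρ_c) = 1.37 km × 3360/590 = 7.8 km.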